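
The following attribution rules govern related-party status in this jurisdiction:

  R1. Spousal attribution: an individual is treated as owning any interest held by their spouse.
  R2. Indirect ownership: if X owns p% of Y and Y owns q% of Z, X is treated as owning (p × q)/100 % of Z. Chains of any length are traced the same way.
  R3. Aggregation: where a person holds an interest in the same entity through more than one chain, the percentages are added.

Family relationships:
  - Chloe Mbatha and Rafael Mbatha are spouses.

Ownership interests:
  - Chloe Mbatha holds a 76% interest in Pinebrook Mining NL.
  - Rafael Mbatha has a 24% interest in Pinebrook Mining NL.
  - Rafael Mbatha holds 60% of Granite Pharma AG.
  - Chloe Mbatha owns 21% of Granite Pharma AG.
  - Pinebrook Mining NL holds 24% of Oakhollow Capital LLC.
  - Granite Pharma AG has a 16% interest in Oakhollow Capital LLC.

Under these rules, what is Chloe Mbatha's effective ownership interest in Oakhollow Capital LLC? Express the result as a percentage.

36.96%

By spousal attribution (R1), Chloe Mbatha is treated as also owning Rafael Mbatha's interest in Granite Pharma AG, giving 21% + 60% = 81%.
By spousal attribution (R1), Chloe Mbatha is treated as also owning Rafael Mbatha's interest in Pinebrook Mining NL, giving 76% + 24% = 100%.
Chain via Granite Pharma AG (R2): 81% × 16% = 12.96% of Oakhollow Capital LLC.
Chain via Pinebrook Mining NL (R2): 100% × 24% = 24% of Oakhollow Capital LLC.
Aggregating (R3): 12.96% + 24% = 36.96%.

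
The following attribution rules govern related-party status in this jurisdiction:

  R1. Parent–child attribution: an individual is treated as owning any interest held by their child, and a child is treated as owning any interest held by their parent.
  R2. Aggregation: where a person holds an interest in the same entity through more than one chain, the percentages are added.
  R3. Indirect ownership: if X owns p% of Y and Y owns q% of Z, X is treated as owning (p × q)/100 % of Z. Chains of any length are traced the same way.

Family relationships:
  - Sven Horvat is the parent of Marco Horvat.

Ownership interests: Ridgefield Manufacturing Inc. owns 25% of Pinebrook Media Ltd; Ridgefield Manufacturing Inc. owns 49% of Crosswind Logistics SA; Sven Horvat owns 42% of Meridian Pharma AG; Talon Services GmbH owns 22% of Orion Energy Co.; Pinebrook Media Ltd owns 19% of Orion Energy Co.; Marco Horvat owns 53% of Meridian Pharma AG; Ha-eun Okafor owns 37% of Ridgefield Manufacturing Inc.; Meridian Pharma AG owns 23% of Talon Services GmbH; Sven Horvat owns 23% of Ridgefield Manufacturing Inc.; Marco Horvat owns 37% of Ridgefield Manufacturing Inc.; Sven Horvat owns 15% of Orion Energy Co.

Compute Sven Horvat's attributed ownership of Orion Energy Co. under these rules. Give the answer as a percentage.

22.657%

By parent–child attribution (R1), Sven Horvat is treated as also owning Marco Horvat's interest in Ridgefield Manufacturing Inc, giving 23% + 37% = 60%.
By parent–child attribution (R1), Sven Horvat is treated as also owning Marco Horvat's interest in Meridian Pharma AG, giving 42% + 53% = 95%.
Chain via Ridgefield Manufacturing Inc. → Pinebrook Media Ltd (R3): 60% × 25% × 19% = 2.85% of Orion Energy Co.
Chain via Meridian Pharma AG → Talon Services GmbH (R3): 95% × 23% × 22% = 4.807% of Orion Energy Co.
Direct interest in Orion Energy Co: 15%.
Aggregating (R2): 2.85% + 4.807% + 15% = 22.657%.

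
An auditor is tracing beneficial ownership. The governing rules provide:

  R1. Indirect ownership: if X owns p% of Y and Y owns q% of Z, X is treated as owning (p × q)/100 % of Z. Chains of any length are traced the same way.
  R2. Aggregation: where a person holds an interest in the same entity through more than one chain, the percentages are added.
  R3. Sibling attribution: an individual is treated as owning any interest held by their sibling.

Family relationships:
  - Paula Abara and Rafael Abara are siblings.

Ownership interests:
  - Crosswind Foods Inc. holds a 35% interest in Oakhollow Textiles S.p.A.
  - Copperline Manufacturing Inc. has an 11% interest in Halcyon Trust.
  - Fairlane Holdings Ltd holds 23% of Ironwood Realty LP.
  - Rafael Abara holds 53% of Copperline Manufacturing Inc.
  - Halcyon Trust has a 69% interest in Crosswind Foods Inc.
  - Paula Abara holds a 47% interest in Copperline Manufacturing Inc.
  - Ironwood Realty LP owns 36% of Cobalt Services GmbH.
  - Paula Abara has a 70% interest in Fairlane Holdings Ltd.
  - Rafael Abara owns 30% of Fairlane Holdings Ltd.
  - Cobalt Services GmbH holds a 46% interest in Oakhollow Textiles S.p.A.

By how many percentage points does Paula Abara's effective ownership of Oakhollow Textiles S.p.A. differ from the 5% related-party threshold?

By sibling attribution (R3), Paula Abara is treated as also owning Rafael Abara's interest in Fairlane Holdings Ltd, giving 70% + 30% = 100%.
By sibling attribution (R3), Paula Abara is treated as also owning Rafael Abara's interest in Copperline Manufacturing Inc, giving 47% + 53% = 100%.
Chain via Fairlane Holdings Ltd → Ironwood Realty LP → Cobalt Services GmbH (R1): 100% × 23% × 36% × 46% = 3.8088% of Oakhollow Textiles S.p.A.
Chain via Copperline Manufacturing Inc. → Halcyon Trust → Crosswind Foods Inc. (R1): 100% × 11% × 69% × 35% = 2.6565% of Oakhollow Textiles S.p.A.
Aggregating (R2): 3.8088% + 2.6565% = 6.4653%.
6.4653% exceeds the 5% threshold by 1.4653 percentage points.

1.4653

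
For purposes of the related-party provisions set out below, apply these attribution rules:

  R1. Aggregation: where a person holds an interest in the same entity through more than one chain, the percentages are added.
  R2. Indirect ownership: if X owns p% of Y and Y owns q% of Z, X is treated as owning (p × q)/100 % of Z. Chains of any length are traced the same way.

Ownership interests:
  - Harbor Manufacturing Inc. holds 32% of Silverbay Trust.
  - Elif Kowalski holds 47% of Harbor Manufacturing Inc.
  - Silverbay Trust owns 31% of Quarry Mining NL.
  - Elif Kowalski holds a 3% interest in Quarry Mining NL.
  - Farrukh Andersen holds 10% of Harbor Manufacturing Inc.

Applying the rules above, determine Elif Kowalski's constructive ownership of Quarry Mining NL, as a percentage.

7.6624%

Chain via Harbor Manufacturing Inc. → Silverbay Trust (R2): 47% × 32% × 31% = 4.6624% of Quarry Mining NL.
Direct interest in Quarry Mining NL: 3%.
Aggregating (R1): 4.6624% + 3% = 7.6624%.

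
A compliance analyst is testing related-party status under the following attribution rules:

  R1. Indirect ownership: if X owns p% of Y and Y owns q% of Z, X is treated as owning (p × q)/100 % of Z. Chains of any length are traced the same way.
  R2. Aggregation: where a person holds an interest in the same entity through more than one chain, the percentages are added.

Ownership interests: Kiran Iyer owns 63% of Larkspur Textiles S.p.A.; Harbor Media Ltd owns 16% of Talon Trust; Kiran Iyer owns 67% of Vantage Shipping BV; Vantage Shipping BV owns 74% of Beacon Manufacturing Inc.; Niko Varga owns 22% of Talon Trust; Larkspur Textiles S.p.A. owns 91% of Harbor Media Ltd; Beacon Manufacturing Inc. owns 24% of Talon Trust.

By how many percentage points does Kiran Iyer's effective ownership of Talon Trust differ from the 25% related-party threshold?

Chain via Vantage Shipping BV → Beacon Manufacturing Inc. (R1): 67% × 74% × 24% = 11.8992% of Talon Trust.
Chain via Larkspur Textiles S.p.A. → Harbor Media Ltd (R1): 63% × 91% × 16% = 9.1728% of Talon Trust.
Aggregating (R2): 11.8992% + 9.1728% = 21.072%.
21.072% falls short of the 25% threshold by 3.928 percentage points.

3.928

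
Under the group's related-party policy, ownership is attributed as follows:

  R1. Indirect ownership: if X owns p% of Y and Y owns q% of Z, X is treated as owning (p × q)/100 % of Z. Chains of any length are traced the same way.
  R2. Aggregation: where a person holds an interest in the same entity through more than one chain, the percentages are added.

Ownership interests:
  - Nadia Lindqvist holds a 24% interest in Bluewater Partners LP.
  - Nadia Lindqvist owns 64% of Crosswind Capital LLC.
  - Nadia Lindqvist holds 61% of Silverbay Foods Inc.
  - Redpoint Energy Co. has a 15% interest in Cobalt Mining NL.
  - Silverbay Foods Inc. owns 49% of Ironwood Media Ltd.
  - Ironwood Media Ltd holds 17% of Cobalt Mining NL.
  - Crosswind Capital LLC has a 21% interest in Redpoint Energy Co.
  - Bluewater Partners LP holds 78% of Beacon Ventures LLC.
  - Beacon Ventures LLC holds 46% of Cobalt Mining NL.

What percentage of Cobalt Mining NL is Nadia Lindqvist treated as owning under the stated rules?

Chain via Bluewater Partners LP → Beacon Ventures LLC (R1): 24% × 78% × 46% = 8.6112% of Cobalt Mining NL.
Chain via Crosswind Capital LLC → Redpoint Energy Co. (R1): 64% × 21% × 15% = 2.016% of Cobalt Mining NL.
Chain via Silverbay Foods Inc. → Ironwood Media Ltd (R1): 61% × 49% × 17% = 5.0813% of Cobalt Mining NL.
Aggregating (R2): 8.6112% + 2.016% + 5.0813% = 15.7085%.

15.7085%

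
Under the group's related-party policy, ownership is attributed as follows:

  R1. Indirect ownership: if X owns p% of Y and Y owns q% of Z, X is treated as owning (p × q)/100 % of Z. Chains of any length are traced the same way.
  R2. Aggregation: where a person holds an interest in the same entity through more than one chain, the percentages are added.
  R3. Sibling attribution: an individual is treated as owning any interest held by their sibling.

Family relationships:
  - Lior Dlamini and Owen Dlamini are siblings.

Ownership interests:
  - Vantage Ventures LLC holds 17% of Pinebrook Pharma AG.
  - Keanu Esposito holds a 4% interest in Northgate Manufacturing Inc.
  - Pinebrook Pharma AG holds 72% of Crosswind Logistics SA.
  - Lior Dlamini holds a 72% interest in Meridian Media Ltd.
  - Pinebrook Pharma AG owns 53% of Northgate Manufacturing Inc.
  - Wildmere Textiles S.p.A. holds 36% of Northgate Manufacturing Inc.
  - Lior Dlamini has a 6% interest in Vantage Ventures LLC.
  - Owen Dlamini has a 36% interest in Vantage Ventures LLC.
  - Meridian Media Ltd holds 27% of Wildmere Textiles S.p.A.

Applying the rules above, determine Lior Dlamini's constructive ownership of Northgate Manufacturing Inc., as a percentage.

By sibling attribution (R3), Lior Dlamini is treated as also owning Owen Dlamini's interest in Vantage Ventures LLC, giving 6% + 36% = 42%.
Chain via Meridian Media Ltd → Wildmere Textiles S.p.A. (R1): 72% × 27% × 36% = 6.9984% of Northgate Manufacturing Inc.
Chain via Vantage Ventures LLC → Pinebrook Pharma AG (R1): 42% × 17% × 53% = 3.7842% of Northgate Manufacturing Inc.
Aggregating (R2): 6.9984% + 3.7842% = 10.7826%.

10.7826%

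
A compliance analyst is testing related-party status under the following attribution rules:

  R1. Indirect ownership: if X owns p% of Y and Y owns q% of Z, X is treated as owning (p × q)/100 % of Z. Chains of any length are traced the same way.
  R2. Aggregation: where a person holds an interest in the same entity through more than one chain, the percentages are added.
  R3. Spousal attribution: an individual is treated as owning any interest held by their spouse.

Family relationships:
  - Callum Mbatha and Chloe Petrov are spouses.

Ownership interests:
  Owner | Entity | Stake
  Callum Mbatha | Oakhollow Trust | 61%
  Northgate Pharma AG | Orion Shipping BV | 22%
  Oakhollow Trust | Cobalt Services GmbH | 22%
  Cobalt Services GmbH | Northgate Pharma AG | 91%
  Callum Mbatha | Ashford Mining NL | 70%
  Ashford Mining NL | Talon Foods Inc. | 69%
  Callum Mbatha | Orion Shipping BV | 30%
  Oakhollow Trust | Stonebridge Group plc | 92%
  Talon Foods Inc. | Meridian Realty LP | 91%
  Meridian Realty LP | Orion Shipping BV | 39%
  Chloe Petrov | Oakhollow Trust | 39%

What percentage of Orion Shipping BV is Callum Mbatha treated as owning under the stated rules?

51.54607%

By spousal attribution (R3), Callum Mbatha is treated as also owning Chloe Petrov's interest in Oakhollow Trust, giving 61% + 39% = 100%.
Chain via Oakhollow Trust → Cobalt Services GmbH → Northgate Pharma AG (R1): 100% × 22% × 91% × 22% = 4.4044% of Orion Shipping BV.
Chain via Ashford Mining NL → Talon Foods Inc. → Meridian Realty LP (R1): 70% × 69% × 91% × 39% = 17.14167% of Orion Shipping BV.
Direct interest in Orion Shipping BV: 30%.
Aggregating (R2): 4.4044% + 17.14167% + 30% = 51.54607%.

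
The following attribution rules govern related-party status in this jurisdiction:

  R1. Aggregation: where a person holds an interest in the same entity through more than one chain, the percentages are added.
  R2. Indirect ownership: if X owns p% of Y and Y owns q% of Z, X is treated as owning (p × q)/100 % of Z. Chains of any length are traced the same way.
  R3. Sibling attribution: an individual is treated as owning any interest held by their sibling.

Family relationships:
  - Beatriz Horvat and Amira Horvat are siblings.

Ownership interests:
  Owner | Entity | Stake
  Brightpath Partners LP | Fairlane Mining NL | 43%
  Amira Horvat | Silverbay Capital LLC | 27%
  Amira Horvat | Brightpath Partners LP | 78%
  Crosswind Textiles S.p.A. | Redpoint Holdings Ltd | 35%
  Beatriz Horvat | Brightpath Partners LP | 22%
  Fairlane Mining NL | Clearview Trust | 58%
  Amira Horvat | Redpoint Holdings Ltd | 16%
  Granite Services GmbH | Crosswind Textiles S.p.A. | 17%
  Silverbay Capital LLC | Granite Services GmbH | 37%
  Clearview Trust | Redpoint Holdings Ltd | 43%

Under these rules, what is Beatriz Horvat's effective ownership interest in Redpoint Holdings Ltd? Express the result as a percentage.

27.318605%

By sibling attribution (R3), Beatriz Horvat is treated as also owning Amira Horvat's interest in Brightpath Partners LP, giving 22% + 78% = 100%.
By sibling attribution (R3), Beatriz Horvat is treated as owning Amira Horvat's 27% interest in Silverbay Capital LLC.
By sibling attribution (R3), Beatriz Horvat is treated as owning Amira Horvat's 16% interest in Redpoint Holdings Ltd.
Chain via Brightpath Partners LP → Fairlane Mining NL → Clearview Trust (R2): 100% × 43% × 58% × 43% = 10.7242% of Redpoint Holdings Ltd.
Chain via Silverbay Capital LLC → Granite Services GmbH → Crosswind Textiles S.p.A. (R2): 27% × 37% × 17% × 35% = 0.594405% of Redpoint Holdings Ltd.
Direct interest in Redpoint Holdings Ltd: 16%.
Aggregating (R1): 10.7242% + 0.594405% + 16% = 27.318605%.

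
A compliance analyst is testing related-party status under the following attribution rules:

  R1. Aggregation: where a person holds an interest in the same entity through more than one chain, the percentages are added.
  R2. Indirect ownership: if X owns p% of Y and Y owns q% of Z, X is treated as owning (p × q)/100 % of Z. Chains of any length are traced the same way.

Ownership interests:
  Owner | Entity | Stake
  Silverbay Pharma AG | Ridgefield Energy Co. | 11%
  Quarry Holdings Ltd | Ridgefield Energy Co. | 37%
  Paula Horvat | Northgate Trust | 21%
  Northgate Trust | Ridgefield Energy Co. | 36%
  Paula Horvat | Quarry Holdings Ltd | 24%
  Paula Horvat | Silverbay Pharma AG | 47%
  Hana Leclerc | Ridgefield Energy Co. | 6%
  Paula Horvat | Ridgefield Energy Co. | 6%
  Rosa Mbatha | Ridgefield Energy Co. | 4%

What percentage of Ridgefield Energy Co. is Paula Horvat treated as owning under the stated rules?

27.61%

Chain via Silverbay Pharma AG (R2): 47% × 11% = 5.17% of Ridgefield Energy Co.
Chain via Quarry Holdings Ltd (R2): 24% × 37% = 8.88% of Ridgefield Energy Co.
Chain via Northgate Trust (R2): 21% × 36% = 7.56% of Ridgefield Energy Co.
Direct interest in Ridgefield Energy Co: 6%.
Aggregating (R1): 5.17% + 8.88% + 7.56% + 6% = 27.61%.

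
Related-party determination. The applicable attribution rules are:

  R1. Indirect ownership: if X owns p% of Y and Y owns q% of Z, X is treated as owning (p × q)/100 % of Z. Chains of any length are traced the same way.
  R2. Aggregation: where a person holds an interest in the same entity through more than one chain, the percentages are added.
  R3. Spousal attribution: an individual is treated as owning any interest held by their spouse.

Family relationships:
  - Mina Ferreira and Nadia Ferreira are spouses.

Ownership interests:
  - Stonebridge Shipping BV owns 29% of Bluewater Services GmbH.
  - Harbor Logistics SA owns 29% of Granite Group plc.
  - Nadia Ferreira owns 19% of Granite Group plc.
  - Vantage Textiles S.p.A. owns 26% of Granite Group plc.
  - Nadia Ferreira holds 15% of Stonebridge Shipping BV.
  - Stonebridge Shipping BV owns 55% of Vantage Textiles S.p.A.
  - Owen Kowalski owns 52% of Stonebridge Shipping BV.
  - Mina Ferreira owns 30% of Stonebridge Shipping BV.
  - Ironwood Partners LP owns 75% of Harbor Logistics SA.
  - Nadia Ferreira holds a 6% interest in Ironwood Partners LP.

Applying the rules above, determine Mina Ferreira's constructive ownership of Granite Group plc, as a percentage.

By spousal attribution (R3), Mina Ferreira is treated as also owning Nadia Ferreira's interest in Stonebridge Shipping BV, giving 30% + 15% = 45%.
By spousal attribution (R3), Mina Ferreira is treated as owning Nadia Ferreira's 6% interest in Ironwood Partners LP.
By spousal attribution (R3), Mina Ferreira is treated as owning Nadia Ferreira's 19% interest in Granite Group plc.
Chain via Stonebridge Shipping BV → Vantage Textiles S.p.A. (R1): 45% × 55% × 26% = 6.435% of Granite Group plc.
Chain via Ironwood Partners LP → Harbor Logistics SA (R1): 6% × 75% × 29% = 1.305% of Granite Group plc.
Direct interest in Granite Group plc: 19%.
Aggregating (R2): 6.435% + 1.305% + 19% = 26.74%.

26.74%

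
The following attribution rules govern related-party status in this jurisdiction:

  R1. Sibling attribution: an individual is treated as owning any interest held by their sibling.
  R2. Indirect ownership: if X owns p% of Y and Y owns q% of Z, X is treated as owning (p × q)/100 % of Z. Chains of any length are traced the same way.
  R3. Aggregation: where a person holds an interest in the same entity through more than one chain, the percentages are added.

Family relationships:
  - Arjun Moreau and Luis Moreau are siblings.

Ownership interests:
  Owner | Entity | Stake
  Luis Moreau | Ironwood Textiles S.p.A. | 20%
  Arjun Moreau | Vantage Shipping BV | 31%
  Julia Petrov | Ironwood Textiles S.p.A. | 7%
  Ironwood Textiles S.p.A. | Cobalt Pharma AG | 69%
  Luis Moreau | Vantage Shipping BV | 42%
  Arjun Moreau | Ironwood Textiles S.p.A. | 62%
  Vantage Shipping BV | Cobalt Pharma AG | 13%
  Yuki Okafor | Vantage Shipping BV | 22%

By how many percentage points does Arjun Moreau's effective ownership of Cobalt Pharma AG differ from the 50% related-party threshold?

16.07

By sibling attribution (R1), Arjun Moreau is treated as also owning Luis Moreau's interest in Ironwood Textiles S.p.A, giving 62% + 20% = 82%.
By sibling attribution (R1), Arjun Moreau is treated as also owning Luis Moreau's interest in Vantage Shipping BV, giving 31% + 42% = 73%.
Chain via Ironwood Textiles S.p.A. (R2): 82% × 69% = 56.58% of Cobalt Pharma AG.
Chain via Vantage Shipping BV (R2): 73% × 13% = 9.49% of Cobalt Pharma AG.
Aggregating (R3): 56.58% + 9.49% = 66.07%.
66.07% exceeds the 50% threshold by 16.07 percentage points.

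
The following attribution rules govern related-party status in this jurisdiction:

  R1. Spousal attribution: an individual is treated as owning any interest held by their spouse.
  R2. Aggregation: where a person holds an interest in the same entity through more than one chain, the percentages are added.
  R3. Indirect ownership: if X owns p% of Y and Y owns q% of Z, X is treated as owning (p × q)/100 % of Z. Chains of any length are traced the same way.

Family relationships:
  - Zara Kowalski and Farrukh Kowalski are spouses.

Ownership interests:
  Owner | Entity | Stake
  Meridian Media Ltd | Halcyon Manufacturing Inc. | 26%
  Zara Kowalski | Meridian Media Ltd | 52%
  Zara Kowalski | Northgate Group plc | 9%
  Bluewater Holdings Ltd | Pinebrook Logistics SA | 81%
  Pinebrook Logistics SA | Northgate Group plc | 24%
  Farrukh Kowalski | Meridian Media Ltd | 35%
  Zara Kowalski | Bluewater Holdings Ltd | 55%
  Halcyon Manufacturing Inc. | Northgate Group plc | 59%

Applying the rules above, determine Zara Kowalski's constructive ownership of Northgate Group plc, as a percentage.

33.0378%

By spousal attribution (R1), Zara Kowalski is treated as also owning Farrukh Kowalski's interest in Meridian Media Ltd, giving 52% + 35% = 87%.
Chain via Meridian Media Ltd → Halcyon Manufacturing Inc. (R3): 87% × 26% × 59% = 13.3458% of Northgate Group plc.
Chain via Bluewater Holdings Ltd → Pinebrook Logistics SA (R3): 55% × 81% × 24% = 10.692% of Northgate Group plc.
Direct interest in Northgate Group plc: 9%.
Aggregating (R2): 13.3458% + 10.692% + 9% = 33.0378%.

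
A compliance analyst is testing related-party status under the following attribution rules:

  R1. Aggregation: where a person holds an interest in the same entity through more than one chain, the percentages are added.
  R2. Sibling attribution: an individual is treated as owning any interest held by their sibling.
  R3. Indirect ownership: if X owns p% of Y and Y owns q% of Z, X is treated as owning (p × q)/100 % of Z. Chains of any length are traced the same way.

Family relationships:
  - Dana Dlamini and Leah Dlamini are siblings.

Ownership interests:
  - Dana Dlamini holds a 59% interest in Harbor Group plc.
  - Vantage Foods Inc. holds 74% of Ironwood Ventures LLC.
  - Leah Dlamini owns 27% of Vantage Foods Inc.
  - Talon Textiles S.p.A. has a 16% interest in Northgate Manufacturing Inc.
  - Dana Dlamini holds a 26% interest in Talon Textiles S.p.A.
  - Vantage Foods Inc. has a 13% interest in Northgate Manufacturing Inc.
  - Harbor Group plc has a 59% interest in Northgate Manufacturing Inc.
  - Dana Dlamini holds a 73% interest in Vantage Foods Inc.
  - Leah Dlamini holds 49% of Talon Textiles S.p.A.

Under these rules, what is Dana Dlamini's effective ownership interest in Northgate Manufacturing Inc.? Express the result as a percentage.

By sibling attribution (R2), Dana Dlamini is treated as also owning Leah Dlamini's interest in Vantage Foods Inc, giving 73% + 27% = 100%.
By sibling attribution (R2), Dana Dlamini is treated as also owning Leah Dlamini's interest in Talon Textiles S.p.A, giving 26% + 49% = 75%.
Chain via Harbor Group plc (R3): 59% × 59% = 34.81% of Northgate Manufacturing Inc.
Chain via Vantage Foods Inc. (R3): 100% × 13% = 13% of Northgate Manufacturing Inc.
Chain via Talon Textiles S.p.A. (R3): 75% × 16% = 12% of Northgate Manufacturing Inc.
Aggregating (R1): 34.81% + 13% + 12% = 59.81%.

59.81%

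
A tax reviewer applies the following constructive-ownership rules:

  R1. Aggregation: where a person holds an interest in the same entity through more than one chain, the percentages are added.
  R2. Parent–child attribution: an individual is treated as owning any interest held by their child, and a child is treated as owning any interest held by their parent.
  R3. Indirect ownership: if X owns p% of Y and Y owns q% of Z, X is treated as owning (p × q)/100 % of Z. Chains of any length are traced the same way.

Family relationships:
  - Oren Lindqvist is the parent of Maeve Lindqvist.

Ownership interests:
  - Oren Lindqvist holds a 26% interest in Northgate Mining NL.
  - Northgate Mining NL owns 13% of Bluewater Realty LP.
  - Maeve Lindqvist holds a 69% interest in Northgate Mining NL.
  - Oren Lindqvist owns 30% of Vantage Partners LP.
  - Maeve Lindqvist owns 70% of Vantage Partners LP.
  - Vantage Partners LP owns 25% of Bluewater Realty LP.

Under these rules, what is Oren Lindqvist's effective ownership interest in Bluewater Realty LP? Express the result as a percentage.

By parent–child attribution (R2), Oren Lindqvist is treated as also owning Maeve Lindqvist's interest in Vantage Partners LP, giving 30% + 70% = 100%.
By parent–child attribution (R2), Oren Lindqvist is treated as also owning Maeve Lindqvist's interest in Northgate Mining NL, giving 26% + 69% = 95%.
Chain via Vantage Partners LP (R3): 100% × 25% = 25% of Bluewater Realty LP.
Chain via Northgate Mining NL (R3): 95% × 13% = 12.35% of Bluewater Realty LP.
Aggregating (R1): 25% + 12.35% = 37.35%.

37.35%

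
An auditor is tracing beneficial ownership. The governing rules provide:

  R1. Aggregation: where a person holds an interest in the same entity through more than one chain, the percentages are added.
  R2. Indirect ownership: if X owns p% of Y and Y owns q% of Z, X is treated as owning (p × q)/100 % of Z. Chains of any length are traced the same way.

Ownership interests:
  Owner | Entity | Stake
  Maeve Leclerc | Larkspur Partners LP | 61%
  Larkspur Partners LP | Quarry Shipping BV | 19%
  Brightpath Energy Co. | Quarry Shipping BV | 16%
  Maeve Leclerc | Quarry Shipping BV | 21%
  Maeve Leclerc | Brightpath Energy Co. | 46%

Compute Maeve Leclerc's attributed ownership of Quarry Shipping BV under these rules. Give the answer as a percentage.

Chain via Brightpath Energy Co. (R2): 46% × 16% = 7.36% of Quarry Shipping BV.
Chain via Larkspur Partners LP (R2): 61% × 19% = 11.59% of Quarry Shipping BV.
Direct interest in Quarry Shipping BV: 21%.
Aggregating (R1): 7.36% + 11.59% + 21% = 39.95%.

39.95%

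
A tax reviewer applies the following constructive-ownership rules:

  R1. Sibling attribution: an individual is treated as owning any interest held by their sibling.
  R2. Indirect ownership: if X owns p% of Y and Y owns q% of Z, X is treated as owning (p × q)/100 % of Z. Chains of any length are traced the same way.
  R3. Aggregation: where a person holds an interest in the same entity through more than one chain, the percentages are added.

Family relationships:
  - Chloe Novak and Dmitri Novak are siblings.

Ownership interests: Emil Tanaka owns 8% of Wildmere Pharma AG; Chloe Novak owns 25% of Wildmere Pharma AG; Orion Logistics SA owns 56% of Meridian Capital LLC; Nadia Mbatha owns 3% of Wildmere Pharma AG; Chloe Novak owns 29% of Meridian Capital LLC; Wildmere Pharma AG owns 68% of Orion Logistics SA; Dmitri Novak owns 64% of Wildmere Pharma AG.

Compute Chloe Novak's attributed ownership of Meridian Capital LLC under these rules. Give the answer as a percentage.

62.8912%

By sibling attribution (R1), Chloe Novak is treated as also owning Dmitri Novak's interest in Wildmere Pharma AG, giving 25% + 64% = 89%.
Chain via Wildmere Pharma AG → Orion Logistics SA (R2): 89% × 68% × 56% = 33.8912% of Meridian Capital LLC.
Direct interest in Meridian Capital LLC: 29%.
Aggregating (R3): 33.8912% + 29% = 62.8912%.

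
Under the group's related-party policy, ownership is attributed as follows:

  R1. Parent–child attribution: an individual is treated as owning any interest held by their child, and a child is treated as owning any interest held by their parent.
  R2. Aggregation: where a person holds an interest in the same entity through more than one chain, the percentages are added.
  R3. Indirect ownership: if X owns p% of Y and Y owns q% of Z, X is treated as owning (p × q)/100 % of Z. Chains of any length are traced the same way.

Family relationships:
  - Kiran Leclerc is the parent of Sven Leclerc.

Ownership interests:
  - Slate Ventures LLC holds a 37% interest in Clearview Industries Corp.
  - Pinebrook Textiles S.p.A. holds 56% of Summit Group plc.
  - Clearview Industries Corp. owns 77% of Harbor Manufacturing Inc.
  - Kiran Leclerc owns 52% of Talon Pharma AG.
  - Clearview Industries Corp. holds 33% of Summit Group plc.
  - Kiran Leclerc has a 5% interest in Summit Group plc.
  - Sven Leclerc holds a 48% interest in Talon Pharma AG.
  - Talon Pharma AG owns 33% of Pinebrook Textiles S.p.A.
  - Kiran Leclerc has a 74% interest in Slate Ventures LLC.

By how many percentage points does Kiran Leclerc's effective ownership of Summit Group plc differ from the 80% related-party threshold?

47.4846

By parent–child attribution (R1), Kiran Leclerc is treated as also owning Sven Leclerc's interest in Talon Pharma AG, giving 52% + 48% = 100%.
Chain via Talon Pharma AG → Pinebrook Textiles S.p.A. (R3): 100% × 33% × 56% = 18.48% of Summit Group plc.
Chain via Slate Ventures LLC → Clearview Industries Corp. (R3): 74% × 37% × 33% = 9.0354% of Summit Group plc.
Direct interest in Summit Group plc: 5%.
Aggregating (R2): 18.48% + 9.0354% + 5% = 32.5154%.
32.5154% falls short of the 80% threshold by 47.4846 percentage points.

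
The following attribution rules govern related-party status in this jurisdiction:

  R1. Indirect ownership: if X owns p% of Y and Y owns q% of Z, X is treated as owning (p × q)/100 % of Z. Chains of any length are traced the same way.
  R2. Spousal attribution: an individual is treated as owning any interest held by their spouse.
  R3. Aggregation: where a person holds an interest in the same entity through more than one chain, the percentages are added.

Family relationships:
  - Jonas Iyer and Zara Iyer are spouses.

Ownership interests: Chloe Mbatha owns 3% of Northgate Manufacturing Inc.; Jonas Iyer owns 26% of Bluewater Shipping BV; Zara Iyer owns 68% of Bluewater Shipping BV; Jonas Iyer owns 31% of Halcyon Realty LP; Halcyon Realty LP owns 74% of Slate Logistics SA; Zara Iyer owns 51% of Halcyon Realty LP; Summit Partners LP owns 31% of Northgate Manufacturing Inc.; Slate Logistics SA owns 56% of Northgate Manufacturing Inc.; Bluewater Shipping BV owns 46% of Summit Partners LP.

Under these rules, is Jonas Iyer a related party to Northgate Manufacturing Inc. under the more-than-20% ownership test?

By spousal attribution (R2), Jonas Iyer is treated as also owning Zara Iyer's interest in Bluewater Shipping BV, giving 26% + 68% = 94%.
By spousal attribution (R2), Jonas Iyer is treated as also owning Zara Iyer's interest in Halcyon Realty LP, giving 31% + 51% = 82%.
Chain via Bluewater Shipping BV → Summit Partners LP (R1): 94% × 46% × 31% = 13.4044% of Northgate Manufacturing Inc.
Chain via Halcyon Realty LP → Slate Logistics SA (R1): 82% × 74% × 56% = 33.9808% of Northgate Manufacturing Inc.
Aggregating (R3): 13.4044% + 33.9808% = 47.3852%.
47.3852% exceeds the 20% threshold, so Jonas is a related party to Northgate Manufacturing Inc.

Yes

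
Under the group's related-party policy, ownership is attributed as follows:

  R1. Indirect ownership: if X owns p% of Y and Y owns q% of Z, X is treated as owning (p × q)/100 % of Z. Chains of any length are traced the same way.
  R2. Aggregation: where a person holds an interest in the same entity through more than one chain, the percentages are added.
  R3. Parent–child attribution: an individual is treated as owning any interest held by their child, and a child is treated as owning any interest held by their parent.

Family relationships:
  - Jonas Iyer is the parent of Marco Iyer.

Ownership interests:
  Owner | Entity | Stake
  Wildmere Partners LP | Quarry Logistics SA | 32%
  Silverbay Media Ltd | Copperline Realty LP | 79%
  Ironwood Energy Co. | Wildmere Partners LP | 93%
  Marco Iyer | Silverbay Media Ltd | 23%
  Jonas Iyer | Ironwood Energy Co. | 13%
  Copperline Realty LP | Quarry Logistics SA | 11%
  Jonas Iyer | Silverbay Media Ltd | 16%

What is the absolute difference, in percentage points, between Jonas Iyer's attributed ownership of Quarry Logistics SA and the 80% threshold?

72.7421

By parent–child attribution (R3), Jonas Iyer is treated as also owning Marco Iyer's interest in Silverbay Media Ltd, giving 16% + 23% = 39%.
Chain via Ironwood Energy Co. → Wildmere Partners LP (R1): 13% × 93% × 32% = 3.8688% of Quarry Logistics SA.
Chain via Silverbay Media Ltd → Copperline Realty LP (R1): 39% × 79% × 11% = 3.3891% of Quarry Logistics SA.
Aggregating (R2): 3.8688% + 3.3891% = 7.2579%.
7.2579% falls short of the 80% threshold by 72.7421 percentage points.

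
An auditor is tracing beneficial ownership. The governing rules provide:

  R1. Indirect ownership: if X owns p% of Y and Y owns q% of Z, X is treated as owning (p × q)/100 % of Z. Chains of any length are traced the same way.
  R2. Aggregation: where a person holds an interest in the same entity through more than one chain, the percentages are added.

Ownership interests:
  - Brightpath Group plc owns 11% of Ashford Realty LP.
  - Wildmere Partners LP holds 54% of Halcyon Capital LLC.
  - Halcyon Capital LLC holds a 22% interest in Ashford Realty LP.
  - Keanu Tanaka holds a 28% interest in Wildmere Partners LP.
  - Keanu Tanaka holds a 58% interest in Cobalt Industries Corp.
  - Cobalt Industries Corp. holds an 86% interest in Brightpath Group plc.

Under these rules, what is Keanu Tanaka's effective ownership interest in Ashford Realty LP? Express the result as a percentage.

8.8132%

Chain via Cobalt Industries Corp. → Brightpath Group plc (R1): 58% × 86% × 11% = 5.4868% of Ashford Realty LP.
Chain via Wildmere Partners LP → Halcyon Capital LLC (R1): 28% × 54% × 22% = 3.3264% of Ashford Realty LP.
Aggregating (R2): 5.4868% + 3.3264% = 8.8132%.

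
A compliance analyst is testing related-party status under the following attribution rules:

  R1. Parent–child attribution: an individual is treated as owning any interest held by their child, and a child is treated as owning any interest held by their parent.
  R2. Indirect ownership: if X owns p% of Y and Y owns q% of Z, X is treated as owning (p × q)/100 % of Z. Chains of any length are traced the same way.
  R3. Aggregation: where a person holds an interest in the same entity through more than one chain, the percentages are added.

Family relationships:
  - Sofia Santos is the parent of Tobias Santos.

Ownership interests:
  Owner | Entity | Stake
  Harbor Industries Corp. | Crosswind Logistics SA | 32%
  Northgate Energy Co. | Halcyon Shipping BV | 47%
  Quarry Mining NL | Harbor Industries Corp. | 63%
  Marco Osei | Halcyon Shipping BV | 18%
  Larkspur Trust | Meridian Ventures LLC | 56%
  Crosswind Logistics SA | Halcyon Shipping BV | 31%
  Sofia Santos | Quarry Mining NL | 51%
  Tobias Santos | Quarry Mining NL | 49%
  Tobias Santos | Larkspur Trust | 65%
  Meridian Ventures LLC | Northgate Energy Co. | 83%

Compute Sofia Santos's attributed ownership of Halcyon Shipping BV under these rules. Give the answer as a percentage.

By parent–child attribution (R1), Sofia Santos is treated as also owning Tobias Santos's interest in Quarry Mining NL, giving 51% + 49% = 100%.
By parent–child attribution (R1), Sofia Santos is treated as owning Tobias Santos's 65% interest in Larkspur Trust.
Chain via Quarry Mining NL → Harbor Industries Corp. → Crosswind Logistics SA (R2): 100% × 63% × 32% × 31% = 6.2496% of Halcyon Shipping BV.
Chain via Larkspur Trust → Meridian Ventures LLC → Northgate Energy Co. (R2): 65% × 56% × 83% × 47% = 14.19964% of Halcyon Shipping BV.
Aggregating (R3): 6.2496% + 14.19964% = 20.44924%.

20.44924%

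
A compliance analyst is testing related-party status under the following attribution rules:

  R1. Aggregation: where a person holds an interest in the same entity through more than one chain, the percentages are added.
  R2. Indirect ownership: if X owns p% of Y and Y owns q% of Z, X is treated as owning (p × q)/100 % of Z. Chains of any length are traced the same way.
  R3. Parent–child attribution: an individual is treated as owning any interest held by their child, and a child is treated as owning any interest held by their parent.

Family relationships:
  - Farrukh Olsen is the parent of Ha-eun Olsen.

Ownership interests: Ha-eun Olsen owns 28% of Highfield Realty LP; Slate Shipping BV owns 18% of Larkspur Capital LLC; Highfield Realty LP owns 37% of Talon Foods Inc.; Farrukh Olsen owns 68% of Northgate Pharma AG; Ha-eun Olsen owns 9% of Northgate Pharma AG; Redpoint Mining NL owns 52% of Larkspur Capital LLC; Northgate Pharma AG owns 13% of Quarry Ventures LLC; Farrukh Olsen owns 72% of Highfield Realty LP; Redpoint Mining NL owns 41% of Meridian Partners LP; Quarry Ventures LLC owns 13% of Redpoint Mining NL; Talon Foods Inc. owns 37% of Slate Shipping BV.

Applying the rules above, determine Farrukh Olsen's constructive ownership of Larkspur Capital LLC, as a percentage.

3.140876%

By parent–child attribution (R3), Farrukh Olsen is treated as also owning Ha-eun Olsen's interest in Highfield Realty LP, giving 72% + 28% = 100%.
By parent–child attribution (R3), Farrukh Olsen is treated as also owning Ha-eun Olsen's interest in Northgate Pharma AG, giving 68% + 9% = 77%.
Chain via Highfield Realty LP → Talon Foods Inc. → Slate Shipping BV (R2): 100% × 37% × 37% × 18% = 2.4642% of Larkspur Capital LLC.
Chain via Northgate Pharma AG → Quarry Ventures LLC → Redpoint Mining NL (R2): 77% × 13% × 13% × 52% = 0.676676% of Larkspur Capital LLC.
Aggregating (R1): 2.4642% + 0.676676% = 3.140876%.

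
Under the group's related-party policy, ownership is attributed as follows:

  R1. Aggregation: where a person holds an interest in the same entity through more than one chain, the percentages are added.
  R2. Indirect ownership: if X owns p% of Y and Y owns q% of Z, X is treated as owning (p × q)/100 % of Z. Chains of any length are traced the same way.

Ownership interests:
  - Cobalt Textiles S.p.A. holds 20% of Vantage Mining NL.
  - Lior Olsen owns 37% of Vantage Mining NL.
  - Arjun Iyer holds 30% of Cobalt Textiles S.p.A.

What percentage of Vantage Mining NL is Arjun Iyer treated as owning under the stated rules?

6%

Chain via Cobalt Textiles S.p.A. (R2): 30% × 20% = 6% of Vantage Mining NL.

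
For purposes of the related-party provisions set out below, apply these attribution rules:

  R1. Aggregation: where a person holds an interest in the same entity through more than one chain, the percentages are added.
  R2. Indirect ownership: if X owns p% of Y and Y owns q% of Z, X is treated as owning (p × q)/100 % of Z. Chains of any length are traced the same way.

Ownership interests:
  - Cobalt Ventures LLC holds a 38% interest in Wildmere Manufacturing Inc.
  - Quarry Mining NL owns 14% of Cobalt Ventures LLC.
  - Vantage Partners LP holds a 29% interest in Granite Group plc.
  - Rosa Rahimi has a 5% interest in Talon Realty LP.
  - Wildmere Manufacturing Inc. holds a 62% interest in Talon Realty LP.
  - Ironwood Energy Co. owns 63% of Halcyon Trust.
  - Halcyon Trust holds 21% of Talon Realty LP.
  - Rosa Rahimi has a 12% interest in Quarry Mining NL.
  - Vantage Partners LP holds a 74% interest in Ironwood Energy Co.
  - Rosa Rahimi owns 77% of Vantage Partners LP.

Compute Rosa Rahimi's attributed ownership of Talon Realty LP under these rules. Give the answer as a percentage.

Chain via Quarry Mining NL → Cobalt Ventures LLC → Wildmere Manufacturing Inc. (R2): 12% × 14% × 38% × 62% = 0.395808% of Talon Realty LP.
Chain via Vantage Partners LP → Ironwood Energy Co. → Halcyon Trust (R2): 77% × 74% × 63% × 21% = 7.538454% of Talon Realty LP.
Direct interest in Talon Realty LP: 5%.
Aggregating (R1): 0.395808% + 7.538454% + 5% = 12.934262%.

12.934262%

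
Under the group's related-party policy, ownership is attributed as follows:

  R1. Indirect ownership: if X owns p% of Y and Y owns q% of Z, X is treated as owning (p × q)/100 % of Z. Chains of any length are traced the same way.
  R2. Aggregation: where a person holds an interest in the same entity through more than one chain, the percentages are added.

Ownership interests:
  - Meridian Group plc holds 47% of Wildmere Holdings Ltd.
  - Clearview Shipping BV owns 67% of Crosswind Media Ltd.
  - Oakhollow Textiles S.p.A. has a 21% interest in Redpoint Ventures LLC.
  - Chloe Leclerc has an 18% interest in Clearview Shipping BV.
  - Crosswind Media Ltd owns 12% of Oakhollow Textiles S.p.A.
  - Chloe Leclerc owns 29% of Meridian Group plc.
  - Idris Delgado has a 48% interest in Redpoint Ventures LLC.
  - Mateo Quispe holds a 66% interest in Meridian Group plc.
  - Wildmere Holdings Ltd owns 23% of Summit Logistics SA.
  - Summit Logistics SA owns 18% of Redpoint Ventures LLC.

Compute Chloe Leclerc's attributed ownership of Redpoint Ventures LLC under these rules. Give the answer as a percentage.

0.868194%

Chain via Clearview Shipping BV → Crosswind Media Ltd → Oakhollow Textiles S.p.A. (R1): 18% × 67% × 12% × 21% = 0.303912% of Redpoint Ventures LLC.
Chain via Meridian Group plc → Wildmere Holdings Ltd → Summit Logistics SA (R1): 29% × 47% × 23% × 18% = 0.564282% of Redpoint Ventures LLC.
Aggregating (R2): 0.303912% + 0.564282% = 0.868194%.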